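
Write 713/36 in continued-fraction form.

Run the Euclidean algorithm on 713 and 36; the successive quotients are the partial quotients a_0, a_1, ... (each step inverts the fractional part left over by the previous one):
  713 = 19*36 + 29, so a_0 = 19.
  36 = 1*29 + 7, so a_1 = 1.
  29 = 4*7 + 1, so a_2 = 4.
  7 = 7*1 + 0, so a_3 = 7.
The remainder reaches 0 after 4 divisions, so the expansion has 4 partial quotients, read off in order.

[19; 1, 4, 7]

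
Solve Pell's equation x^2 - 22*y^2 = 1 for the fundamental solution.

(x, y) = (197, 42)

First expand sqrt(22) as a continued fraction. With x_i = (sqrt(22) + m_i)/d_i and (m_0, d_0) = (0, 1): a_0 = floor(sqrt(22)) = 4, since 4^2 = 16 <= 22 < 25 = 5^2.
Iterate m_{i+1} = d_i*a_i - m_i, d_{i+1} = (22 - m_{i+1}^2)/d_i, a_{i+1} = floor((a_0 + m_{i+1})/d_{i+1}):
  m_1 = 1*4 - 0 = 4, d_1 = (22 - 4^2)/1 = 6/1 = 6, a_1 = floor((4 + 4)/6) = 1.
  m_2 = 6*1 - 4 = 2, d_2 = (22 - 2^2)/6 = 18/6 = 3, a_2 = floor((4 + 2)/3) = 2.
  m_3 = 3*2 - 2 = 4, d_3 = (22 - 4^2)/3 = 6/3 = 2, a_3 = floor((4 + 4)/2) = 4.
  m_4 = 2*4 - 4 = 4, d_4 = (22 - 4^2)/2 = 6/2 = 3, a_4 = floor((4 + 4)/3) = 2.
  m_5 = 3*2 - 4 = 2, d_5 = (22 - 2^2)/3 = 18/3 = 6, a_5 = floor((4 + 2)/6) = 1.
  m_6 = 6*1 - 2 = 4, d_6 = (22 - 4^2)/6 = 6/6 = 1, a_6 = floor((4 + 4)/1) = 8.
  m_7 = 1*8 - 4 = 4, d_7 = (22 - 4^2)/1 = 6/1 = 6: (m_7, d_7) = (m_1, d_1) = (4, 6), so from here the quotients repeat a_1, ..., a_6; the period length is 6.
So sqrt(22) = [4; (1, 2, 4, 2, 1, 8)] with period length k = 6.
k is even, so the fundamental solution of x^2 - 22y^2 = 1 is (p_{k-1}, q_{k-1}) = (p_5, q_5); compute convergents through index 5.
Convergents (p_i = a_i*p_{i-1} + p_{i-2}, q_i = a_i*q_{i-1} + q_{i-2} with p_{-2}=0, p_{-1}=1, q_{-2}=1, q_{-1}=0):
  i=0: a_0=4, p_0 = 4*1 + 0 = 4, q_0 = 4*0 + 1 = 1.
  i=1: a_1=1, p_1 = 1*4 + 1 = 5, q_1 = 1*1 + 0 = 1.
  i=2: a_2=2, p_2 = 2*5 + 4 = 14, q_2 = 2*1 + 1 = 3.
  i=3: a_3=4, p_3 = 4*14 + 5 = 61, q_3 = 4*3 + 1 = 13.
  i=4: a_4=2, p_4 = 2*61 + 14 = 136, q_4 = 2*13 + 3 = 29.
  i=5: a_5=1, p_5 = 1*136 + 61 = 197, q_5 = 1*29 + 13 = 42.
Check: 197^2 - 22*42^2 = 38809 - 38808 = 1, so (x, y) = (197, 42) solves the equation, and by the theorem it is the least positive solution.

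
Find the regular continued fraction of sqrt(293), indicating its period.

Write x_i = (sqrt(293) + m_i)/d_i with (m_0, d_0) = (0, 1). a_0 = floor(sqrt(293)) = 17, since 17^2 = 289 <= 293 < 324 = 18^2.
Iterate m_{i+1} = d_i*a_i - m_i, d_{i+1} = (293 - m_{i+1}^2)/d_i, a_{i+1} = floor((a_0 + m_{i+1})/d_{i+1}):
  m_1 = 1*17 - 0 = 17, d_1 = (293 - 17^2)/1 = 4/1 = 4, a_1 = floor((17 + 17)/4) = 8.
  m_2 = 4*8 - 17 = 15, d_2 = (293 - 15^2)/4 = 68/4 = 17, a_2 = floor((17 + 15)/17) = 1.
  m_3 = 17*1 - 15 = 2, d_3 = (293 - 2^2)/17 = 289/17 = 17, a_3 = floor((17 + 2)/17) = 1.
  m_4 = 17*1 - 2 = 15, d_4 = (293 - 15^2)/17 = 68/17 = 4, a_4 = floor((17 + 15)/4) = 8.
  m_5 = 4*8 - 15 = 17, d_5 = (293 - 17^2)/4 = 4/4 = 1, a_5 = floor((17 + 17)/1) = 34.
  m_6 = 1*34 - 17 = 17, d_6 = (293 - 17^2)/1 = 4/1 = 4: (m_6, d_6) = (m_1, d_1) = (17, 4), so from here the quotients repeat a_1, ..., a_5; the period length is 5.
Hence the expansion of sqrt(293) is a_0 = 17 followed by the repeating block 8, 1, 1, 8, 34 (period 5).

[17; (8, 1, 1, 8, 34)]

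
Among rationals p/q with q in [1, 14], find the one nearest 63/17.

Expand x = 63/17 as a continued fraction with the Euclidean algorithm:
  63 = 3*17 + 12, so a_0 = 3.
  17 = 1*12 + 5, so a_1 = 1.
  12 = 2*5 + 2, so a_2 = 2.
  5 = 2*2 + 1, so a_3 = 2.
  2 = 2*1 + 0, so a_4 = 2.
so x = [3; 1, 2, 2, 2].
Convergents (p_i = a_i*p_{i-1} + p_{i-2}, q_i = a_i*q_{i-1} + q_{i-2} with p_{-2}=0, p_{-1}=1, q_{-2}=1, q_{-1}=0), until the denominator exceeds 14:
  i=0: a_0=3, p_0 = 3*1 + 0 = 3, q_0 = 3*0 + 1 = 1.
  i=1: a_1=1, p_1 = 1*3 + 1 = 4, q_1 = 1*1 + 0 = 1.
  i=2: a_2=2, p_2 = 2*4 + 3 = 11, q_2 = 2*1 + 1 = 3.
  i=3: a_3=2, p_3 = 2*11 + 4 = 26, q_3 = 2*3 + 1 = 7.
  i=4: a_4=2, p_4 = 2*26 + 11 = 63, q_4 = 2*7 + 3 = 17.
q_4 = 17 > 14, so the last convergent with denominator <= 14 is p_3/q_3 = 26/7.
The closest fraction with denominator <= 14 is either p_3/q_3 or the intermediate fraction (k*p_3 + p_2)/(k*q_3 + q_2) with the largest k >= 1 whose denominator stays <= 14; these approach x as k grows, and every other convergent or intermediate fraction in range is farther away.
Largest k: floor((14 - q_2)/q_3) = floor((14 - 3)/7) = 1.
That gives (1*26 + 11)/(1*7 + 3) = 37/10.
Compare the errors: |x - 26/7| = |63*7 - 26*17|/(17*7) = 1/119, and |x - 37/10| = |63*10 - 37*17|/(17*10) = 1/170.
Cross-multiplying, 1*119 = 119 < 170 = 1*170, so 1/170 is smaller: the intermediate fraction 37/10 is closer to x than 26/7.

37/10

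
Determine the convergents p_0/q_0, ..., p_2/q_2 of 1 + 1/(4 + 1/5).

1/1, 5/4, 26/21

Using the convergent recurrence p_i = a_i*p_{i-1} + p_{i-2}, q_i = a_i*q_{i-1} + q_{i-2} with p_{-2}=0, p_{-1}=1, q_{-2}=1, q_{-1}=0:
  i=0: a_0=1, p_0 = 1*1 + 0 = 1, q_0 = 1*0 + 1 = 1.
  i=1: a_1=4, p_1 = 4*1 + 1 = 5, q_1 = 4*1 + 0 = 4.
  i=2: a_2=5, p_2 = 5*5 + 1 = 26, q_2 = 5*4 + 1 = 21.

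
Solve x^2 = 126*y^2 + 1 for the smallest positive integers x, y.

First expand sqrt(126) as a continued fraction. With x_i = (sqrt(126) + m_i)/d_i and (m_0, d_0) = (0, 1): a_0 = floor(sqrt(126)) = 11, since 11^2 = 121 <= 126 < 144 = 12^2.
Iterate m_{i+1} = d_i*a_i - m_i, d_{i+1} = (126 - m_{i+1}^2)/d_i, a_{i+1} = floor((a_0 + m_{i+1})/d_{i+1}):
  m_1 = 1*11 - 0 = 11, d_1 = (126 - 11^2)/1 = 5/1 = 5, a_1 = floor((11 + 11)/5) = 4.
  m_2 = 5*4 - 11 = 9, d_2 = (126 - 9^2)/5 = 45/5 = 9, a_2 = floor((11 + 9)/9) = 2.
  m_3 = 9*2 - 9 = 9, d_3 = (126 - 9^2)/9 = 45/9 = 5, a_3 = floor((11 + 9)/5) = 4.
  m_4 = 5*4 - 9 = 11, d_4 = (126 - 11^2)/5 = 5/5 = 1, a_4 = floor((11 + 11)/1) = 22.
  m_5 = 1*22 - 11 = 11, d_5 = (126 - 11^2)/1 = 5/1 = 5: (m_5, d_5) = (m_1, d_1) = (11, 5), so from here the quotients repeat a_1, ..., a_4; the period length is 4.
So sqrt(126) = [11; (4, 2, 4, 22)] with period length k = 4.
k is even, so the fundamental solution of x^2 - 126y^2 = 1 is (p_{k-1}, q_{k-1}) = (p_3, q_3); compute convergents through index 3.
Convergents (p_i = a_i*p_{i-1} + p_{i-2}, q_i = a_i*q_{i-1} + q_{i-2} with p_{-2}=0, p_{-1}=1, q_{-2}=1, q_{-1}=0):
  i=0: a_0=11, p_0 = 11*1 + 0 = 11, q_0 = 11*0 + 1 = 1.
  i=1: a_1=4, p_1 = 4*11 + 1 = 45, q_1 = 4*1 + 0 = 4.
  i=2: a_2=2, p_2 = 2*45 + 11 = 101, q_2 = 2*4 + 1 = 9.
  i=3: a_3=4, p_3 = 4*101 + 45 = 449, q_3 = 4*9 + 4 = 40.
Check: 449^2 - 126*40^2 = 201601 - 201600 = 1, so (x, y) = (449, 40) solves the equation, and by the theorem it is the least positive solution.

(x, y) = (449, 40)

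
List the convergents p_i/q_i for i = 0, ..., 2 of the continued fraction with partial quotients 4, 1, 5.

Using the convergent recurrence p_i = a_i*p_{i-1} + p_{i-2}, q_i = a_i*q_{i-1} + q_{i-2} with p_{-2}=0, p_{-1}=1, q_{-2}=1, q_{-1}=0:
  i=0: a_0=4, p_0 = 4*1 + 0 = 4, q_0 = 4*0 + 1 = 1.
  i=1: a_1=1, p_1 = 1*4 + 1 = 5, q_1 = 1*1 + 0 = 1.
  i=2: a_2=5, p_2 = 5*5 + 4 = 29, q_2 = 5*1 + 1 = 6.

4/1, 5/1, 29/6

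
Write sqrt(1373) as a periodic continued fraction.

[37; (18, 1, 1, 18, 74)]

Write x_i = (sqrt(1373) + m_i)/d_i with (m_0, d_0) = (0, 1). a_0 = floor(sqrt(1373)) = 37, since 37^2 = 1369 <= 1373 < 1444 = 38^2.
Iterate m_{i+1} = d_i*a_i - m_i, d_{i+1} = (1373 - m_{i+1}^2)/d_i, a_{i+1} = floor((a_0 + m_{i+1})/d_{i+1}):
  m_1 = 1*37 - 0 = 37, d_1 = (1373 - 37^2)/1 = 4/1 = 4, a_1 = floor((37 + 37)/4) = 18.
  m_2 = 4*18 - 37 = 35, d_2 = (1373 - 35^2)/4 = 148/4 = 37, a_2 = floor((37 + 35)/37) = 1.
  m_3 = 37*1 - 35 = 2, d_3 = (1373 - 2^2)/37 = 1369/37 = 37, a_3 = floor((37 + 2)/37) = 1.
  m_4 = 37*1 - 2 = 35, d_4 = (1373 - 35^2)/37 = 148/37 = 4, a_4 = floor((37 + 35)/4) = 18.
  m_5 = 4*18 - 35 = 37, d_5 = (1373 - 37^2)/4 = 4/4 = 1, a_5 = floor((37 + 37)/1) = 74.
  m_6 = 1*74 - 37 = 37, d_6 = (1373 - 37^2)/1 = 4/1 = 4: (m_6, d_6) = (m_1, d_1) = (37, 4), so from here the quotients repeat a_1, ..., a_5; the period length is 5.
Hence the expansion of sqrt(1373) is a_0 = 37 followed by the repeating block 18, 1, 1, 18, 74 (period 5).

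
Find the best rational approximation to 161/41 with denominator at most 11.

43/11

Expand x = 161/41 as a continued fraction with the Euclidean algorithm:
  161 = 3*41 + 38, so a_0 = 3.
  41 = 1*38 + 3, so a_1 = 1.
  38 = 12*3 + 2, so a_2 = 12.
  3 = 1*2 + 1, so a_3 = 1.
  2 = 2*1 + 0, so a_4 = 2.
so x = [3; 1, 12, 1, 2].
Convergents (p_i = a_i*p_{i-1} + p_{i-2}, q_i = a_i*q_{i-1} + q_{i-2} with p_{-2}=0, p_{-1}=1, q_{-2}=1, q_{-1}=0), until the denominator exceeds 11:
  i=0: a_0=3, p_0 = 3*1 + 0 = 3, q_0 = 3*0 + 1 = 1.
  i=1: a_1=1, p_1 = 1*3 + 1 = 4, q_1 = 1*1 + 0 = 1.
  i=2: a_2=12, p_2 = 12*4 + 3 = 51, q_2 = 12*1 + 1 = 13.
q_2 = 13 > 11, so the last convergent with denominator <= 11 is p_1/q_1 = 4/1.
The closest fraction with denominator <= 11 is either p_1/q_1 or the intermediate fraction (k*p_1 + p_0)/(k*q_1 + q_0) with the largest k >= 1 whose denominator stays <= 11; these approach x as k grows, and every other convergent or intermediate fraction in range is farther away.
Largest k: floor((11 - q_0)/q_1) = floor((11 - 1)/1) = 10.
That gives (10*4 + 3)/(10*1 + 1) = 43/11.
Compare the errors: |x - 4/1| = |161*1 - 4*41|/(41*1) = 3/41, and |x - 43/11| = |161*11 - 43*41|/(41*11) = 8/451.
Cross-multiplying, 8*41 = 328 < 1353 = 3*451, so 8/451 is smaller: the intermediate fraction 43/11 is closer to x than 4/1.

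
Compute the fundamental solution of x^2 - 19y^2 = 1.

(x, y) = (170, 39)

First expand sqrt(19) as a continued fraction. With x_i = (sqrt(19) + m_i)/d_i and (m_0, d_0) = (0, 1): a_0 = floor(sqrt(19)) = 4, since 4^2 = 16 <= 19 < 25 = 5^2.
Iterate m_{i+1} = d_i*a_i - m_i, d_{i+1} = (19 - m_{i+1}^2)/d_i, a_{i+1} = floor((a_0 + m_{i+1})/d_{i+1}):
  m_1 = 1*4 - 0 = 4, d_1 = (19 - 4^2)/1 = 3/1 = 3, a_1 = floor((4 + 4)/3) = 2.
  m_2 = 3*2 - 4 = 2, d_2 = (19 - 2^2)/3 = 15/3 = 5, a_2 = floor((4 + 2)/5) = 1.
  m_3 = 5*1 - 2 = 3, d_3 = (19 - 3^2)/5 = 10/5 = 2, a_3 = floor((4 + 3)/2) = 3.
  m_4 = 2*3 - 3 = 3, d_4 = (19 - 3^2)/2 = 10/2 = 5, a_4 = floor((4 + 3)/5) = 1.
  m_5 = 5*1 - 3 = 2, d_5 = (19 - 2^2)/5 = 15/5 = 3, a_5 = floor((4 + 2)/3) = 2.
  m_6 = 3*2 - 2 = 4, d_6 = (19 - 4^2)/3 = 3/3 = 1, a_6 = floor((4 + 4)/1) = 8.
  m_7 = 1*8 - 4 = 4, d_7 = (19 - 4^2)/1 = 3/1 = 3: (m_7, d_7) = (m_1, d_1) = (4, 3), so from here the quotients repeat a_1, ..., a_6; the period length is 6.
So sqrt(19) = [4; (2, 1, 3, 1, 2, 8)] with period length k = 6.
k is even, so the fundamental solution of x^2 - 19y^2 = 1 is (p_{k-1}, q_{k-1}) = (p_5, q_5); compute convergents through index 5.
Convergents (p_i = a_i*p_{i-1} + p_{i-2}, q_i = a_i*q_{i-1} + q_{i-2} with p_{-2}=0, p_{-1}=1, q_{-2}=1, q_{-1}=0):
  i=0: a_0=4, p_0 = 4*1 + 0 = 4, q_0 = 4*0 + 1 = 1.
  i=1: a_1=2, p_1 = 2*4 + 1 = 9, q_1 = 2*1 + 0 = 2.
  i=2: a_2=1, p_2 = 1*9 + 4 = 13, q_2 = 1*2 + 1 = 3.
  i=3: a_3=3, p_3 = 3*13 + 9 = 48, q_3 = 3*3 + 2 = 11.
  i=4: a_4=1, p_4 = 1*48 + 13 = 61, q_4 = 1*11 + 3 = 14.
  i=5: a_5=2, p_5 = 2*61 + 48 = 170, q_5 = 2*14 + 11 = 39.
Check: 170^2 - 19*39^2 = 28900 - 28899 = 1, so (x, y) = (170, 39) solves the equation, and by the theorem it is the least positive solution.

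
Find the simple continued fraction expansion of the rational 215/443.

Run the Euclidean algorithm on 215 and 443; the successive quotients are the partial quotients a_0, a_1, ... (each step inverts the fractional part left over by the previous one):
  215 = 0*443 + 215, so a_0 = 0.
  443 = 2*215 + 13, so a_1 = 2.
  215 = 16*13 + 7, so a_2 = 16.
  13 = 1*7 + 6, so a_3 = 1.
  7 = 1*6 + 1, so a_4 = 1.
  6 = 6*1 + 0, so a_5 = 6.
The remainder reaches 0 after 6 divisions, so the expansion has 6 partial quotients, read off in order.

[0; 2, 16, 1, 1, 6]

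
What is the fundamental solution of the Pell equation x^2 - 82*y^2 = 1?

(x, y) = (163, 18)

First expand sqrt(82) as a continued fraction. With x_i = (sqrt(82) + m_i)/d_i and (m_0, d_0) = (0, 1): a_0 = floor(sqrt(82)) = 9, since 9^2 = 81 <= 82 < 100 = 10^2.
Iterate m_{i+1} = d_i*a_i - m_i, d_{i+1} = (82 - m_{i+1}^2)/d_i, a_{i+1} = floor((a_0 + m_{i+1})/d_{i+1}):
  m_1 = 1*9 - 0 = 9, d_1 = (82 - 9^2)/1 = 1/1 = 1, a_1 = floor((9 + 9)/1) = 18.
  m_2 = 1*18 - 9 = 9, d_2 = (82 - 9^2)/1 = 1/1 = 1: (m_2, d_2) = (m_1, d_1) = (9, 1), so from here the quotient a_1 repeats; the period length is 1.
So sqrt(82) = [9; (18)] with period length k = 1.
k is odd, so (p_{k-1}, q_{k-1}) only solves x^2 - 82y^2 = -1 and the fundamental solution of x^2 - 82y^2 = 1 is (p_{2k-1}, q_{2k-1}) = (p_1, q_1); compute convergents through index 1, running through the period twice.
Convergents (p_i = a_i*p_{i-1} + p_{i-2}, q_i = a_i*q_{i-1} + q_{i-2} with p_{-2}=0, p_{-1}=1, q_{-2}=1, q_{-1}=0):
  i=0: a_0=9, p_0 = 9*1 + 0 = 9, q_0 = 9*0 + 1 = 1.
  i=1: a_1=18, p_1 = 18*9 + 1 = 163, q_1 = 18*1 + 0 = 18.
Indeed p_0^2 - 82*q_0^2 = 81 - 82 = -1, not +1.
Check: 163^2 - 82*18^2 = 26569 - 26568 = 1, so (x, y) = (163, 18) solves the equation, and by the theorem it is the least positive solution.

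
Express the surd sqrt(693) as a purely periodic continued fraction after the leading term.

Write x_i = (sqrt(693) + m_i)/d_i with (m_0, d_0) = (0, 1). a_0 = floor(sqrt(693)) = 26, since 26^2 = 676 <= 693 < 729 = 27^2.
Iterate m_{i+1} = d_i*a_i - m_i, d_{i+1} = (693 - m_{i+1}^2)/d_i, a_{i+1} = floor((a_0 + m_{i+1})/d_{i+1}):
  m_1 = 1*26 - 0 = 26, d_1 = (693 - 26^2)/1 = 17/1 = 17, a_1 = floor((26 + 26)/17) = 3.
  m_2 = 17*3 - 26 = 25, d_2 = (693 - 25^2)/17 = 68/17 = 4, a_2 = floor((26 + 25)/4) = 12.
  m_3 = 4*12 - 25 = 23, d_3 = (693 - 23^2)/4 = 164/4 = 41, a_3 = floor((26 + 23)/41) = 1.
  m_4 = 41*1 - 23 = 18, d_4 = (693 - 18^2)/41 = 369/41 = 9, a_4 = floor((26 + 18)/9) = 4.
  m_5 = 9*4 - 18 = 18, d_5 = (693 - 18^2)/9 = 369/9 = 41, a_5 = floor((26 + 18)/41) = 1.
  m_6 = 41*1 - 18 = 23, d_6 = (693 - 23^2)/41 = 164/41 = 4, a_6 = floor((26 + 23)/4) = 12.
  m_7 = 4*12 - 23 = 25, d_7 = (693 - 25^2)/4 = 68/4 = 17, a_7 = floor((26 + 25)/17) = 3.
  m_8 = 17*3 - 25 = 26, d_8 = (693 - 26^2)/17 = 17/17 = 1, a_8 = floor((26 + 26)/1) = 52.
  m_9 = 1*52 - 26 = 26, d_9 = (693 - 26^2)/1 = 17/1 = 17: (m_9, d_9) = (m_1, d_1) = (26, 17), so from here the quotients repeat a_1, ..., a_8; the period length is 8.
Hence the expansion of sqrt(693) is a_0 = 26 followed by the repeating block 3, 12, 1, 4, 1, 12, 3, 52 (period 8).

[26; (3, 12, 1, 4, 1, 12, 3, 52)]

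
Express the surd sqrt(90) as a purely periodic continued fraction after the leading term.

Write x_i = (sqrt(90) + m_i)/d_i with (m_0, d_0) = (0, 1). a_0 = floor(sqrt(90)) = 9, since 9^2 = 81 <= 90 < 100 = 10^2.
Iterate m_{i+1} = d_i*a_i - m_i, d_{i+1} = (90 - m_{i+1}^2)/d_i, a_{i+1} = floor((a_0 + m_{i+1})/d_{i+1}):
  m_1 = 1*9 - 0 = 9, d_1 = (90 - 9^2)/1 = 9/1 = 9, a_1 = floor((9 + 9)/9) = 2.
  m_2 = 9*2 - 9 = 9, d_2 = (90 - 9^2)/9 = 9/9 = 1, a_2 = floor((9 + 9)/1) = 18.
  m_3 = 1*18 - 9 = 9, d_3 = (90 - 9^2)/1 = 9/1 = 9: (m_3, d_3) = (m_1, d_1) = (9, 9), so from here the quotients repeat a_1, a_2; the period length is 2.
Hence the expansion of sqrt(90) is a_0 = 9 followed by the repeating block 2, 18 (period 2).

[9; (2, 18)]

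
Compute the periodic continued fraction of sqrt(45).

[6; (1, 2, 2, 2, 1, 12)]

Write x_i = (sqrt(45) + m_i)/d_i with (m_0, d_0) = (0, 1). a_0 = floor(sqrt(45)) = 6, since 6^2 = 36 <= 45 < 49 = 7^2.
Iterate m_{i+1} = d_i*a_i - m_i, d_{i+1} = (45 - m_{i+1}^2)/d_i, a_{i+1} = floor((a_0 + m_{i+1})/d_{i+1}):
  m_1 = 1*6 - 0 = 6, d_1 = (45 - 6^2)/1 = 9/1 = 9, a_1 = floor((6 + 6)/9) = 1.
  m_2 = 9*1 - 6 = 3, d_2 = (45 - 3^2)/9 = 36/9 = 4, a_2 = floor((6 + 3)/4) = 2.
  m_3 = 4*2 - 3 = 5, d_3 = (45 - 5^2)/4 = 20/4 = 5, a_3 = floor((6 + 5)/5) = 2.
  m_4 = 5*2 - 5 = 5, d_4 = (45 - 5^2)/5 = 20/5 = 4, a_4 = floor((6 + 5)/4) = 2.
  m_5 = 4*2 - 5 = 3, d_5 = (45 - 3^2)/4 = 36/4 = 9, a_5 = floor((6 + 3)/9) = 1.
  m_6 = 9*1 - 3 = 6, d_6 = (45 - 6^2)/9 = 9/9 = 1, a_6 = floor((6 + 6)/1) = 12.
  m_7 = 1*12 - 6 = 6, d_7 = (45 - 6^2)/1 = 9/1 = 9: (m_7, d_7) = (m_1, d_1) = (6, 9), so from here the quotients repeat a_1, ..., a_6; the period length is 6.
Hence the expansion of sqrt(45) is a_0 = 6 followed by the repeating block 1, 2, 2, 2, 1, 12 (period 6).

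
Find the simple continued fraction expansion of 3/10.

[0; 3, 3]

Run the Euclidean algorithm on 3 and 10; the successive quotients are the partial quotients a_0, a_1, ... (each step inverts the fractional part left over by the previous one):
  3 = 0*10 + 3, so a_0 = 0.
  10 = 3*3 + 1, so a_1 = 3.
  3 = 3*1 + 0, so a_2 = 3.
The remainder reaches 0 after 3 divisions, so the expansion has 3 partial quotients, read off in order.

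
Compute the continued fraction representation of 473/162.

Run the Euclidean algorithm on 473 and 162; the successive quotients are the partial quotients a_0, a_1, ... (each step inverts the fractional part left over by the previous one):
  473 = 2*162 + 149, so a_0 = 2.
  162 = 1*149 + 13, so a_1 = 1.
  149 = 11*13 + 6, so a_2 = 11.
  13 = 2*6 + 1, so a_3 = 2.
  6 = 6*1 + 0, so a_4 = 6.
The remainder reaches 0 after 5 divisions, so the expansion has 5 partial quotients, read off in order.

[2; 1, 11, 2, 6]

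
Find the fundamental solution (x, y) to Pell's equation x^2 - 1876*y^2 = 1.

First expand sqrt(1876) as a continued fraction. With x_i = (sqrt(1876) + m_i)/d_i and (m_0, d_0) = (0, 1): a_0 = floor(sqrt(1876)) = 43, since 43^2 = 1849 <= 1876 < 1936 = 44^2.
Iterate m_{i+1} = d_i*a_i - m_i, d_{i+1} = (1876 - m_{i+1}^2)/d_i, a_{i+1} = floor((a_0 + m_{i+1})/d_{i+1}):
  m_1 = 1*43 - 0 = 43, d_1 = (1876 - 43^2)/1 = 27/1 = 27, a_1 = floor((43 + 43)/27) = 3.
  m_2 = 27*3 - 43 = 38, d_2 = (1876 - 38^2)/27 = 432/27 = 16, a_2 = floor((43 + 38)/16) = 5.
  m_3 = 16*5 - 38 = 42, d_3 = (1876 - 42^2)/16 = 112/16 = 7, a_3 = floor((43 + 42)/7) = 12.
  m_4 = 7*12 - 42 = 42, d_4 = (1876 - 42^2)/7 = 112/7 = 16, a_4 = floor((43 + 42)/16) = 5.
  m_5 = 16*5 - 42 = 38, d_5 = (1876 - 38^2)/16 = 432/16 = 27, a_5 = floor((43 + 38)/27) = 3.
  m_6 = 27*3 - 38 = 43, d_6 = (1876 - 43^2)/27 = 27/27 = 1, a_6 = floor((43 + 43)/1) = 86.
  m_7 = 1*86 - 43 = 43, d_7 = (1876 - 43^2)/1 = 27/1 = 27: (m_7, d_7) = (m_1, d_1) = (43, 27), so from here the quotients repeat a_1, ..., a_6; the period length is 6.
So sqrt(1876) = [43; (3, 5, 12, 5, 3, 86)] with period length k = 6.
k is even, so the fundamental solution of x^2 - 1876y^2 = 1 is (p_{k-1}, q_{k-1}) = (p_5, q_5); compute convergents through index 5.
Convergents (p_i = a_i*p_{i-1} + p_{i-2}, q_i = a_i*q_{i-1} + q_{i-2} with p_{-2}=0, p_{-1}=1, q_{-2}=1, q_{-1}=0):
  i=0: a_0=43, p_0 = 43*1 + 0 = 43, q_0 = 43*0 + 1 = 1.
  i=1: a_1=3, p_1 = 3*43 + 1 = 130, q_1 = 3*1 + 0 = 3.
  i=2: a_2=5, p_2 = 5*130 + 43 = 693, q_2 = 5*3 + 1 = 16.
  i=3: a_3=12, p_3 = 12*693 + 130 = 8446, q_3 = 12*16 + 3 = 195.
  i=4: a_4=5, p_4 = 5*8446 + 693 = 42923, q_4 = 5*195 + 16 = 991.
  i=5: a_5=3, p_5 = 3*42923 + 8446 = 137215, q_5 = 3*991 + 195 = 3168.
Check: 137215^2 - 1876*3168^2 = 18827956225 - 18827956224 = 1, so (x, y) = (137215, 3168) solves the equation, and by the theorem it is the least positive solution.

(x, y) = (137215, 3168)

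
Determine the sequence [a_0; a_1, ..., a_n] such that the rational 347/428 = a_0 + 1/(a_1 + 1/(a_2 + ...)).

Run the Euclidean algorithm on 347 and 428; the successive quotients are the partial quotients a_0, a_1, ... (each step inverts the fractional part left over by the previous one):
  347 = 0*428 + 347, so a_0 = 0.
  428 = 1*347 + 81, so a_1 = 1.
  347 = 4*81 + 23, so a_2 = 4.
  81 = 3*23 + 12, so a_3 = 3.
  23 = 1*12 + 11, so a_4 = 1.
  12 = 1*11 + 1, so a_5 = 1.
  11 = 11*1 + 0, so a_6 = 11.
The remainder reaches 0 after 7 divisions, so the expansion has 7 partial quotients, read off in order.

[0; 1, 4, 3, 1, 1, 11]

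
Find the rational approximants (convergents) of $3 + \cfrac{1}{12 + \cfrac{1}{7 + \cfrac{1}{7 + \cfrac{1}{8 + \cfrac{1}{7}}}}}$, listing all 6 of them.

Using the convergent recurrence p_i = a_i*p_{i-1} + p_{i-2}, q_i = a_i*q_{i-1} + q_{i-2} with p_{-2}=0, p_{-1}=1, q_{-2}=1, q_{-1}=0:
  i=0: a_0=3, p_0 = 3*1 + 0 = 3, q_0 = 3*0 + 1 = 1.
  i=1: a_1=12, p_1 = 12*3 + 1 = 37, q_1 = 12*1 + 0 = 12.
  i=2: a_2=7, p_2 = 7*37 + 3 = 262, q_2 = 7*12 + 1 = 85.
  i=3: a_3=7, p_3 = 7*262 + 37 = 1871, q_3 = 7*85 + 12 = 607.
  i=4: a_4=8, p_4 = 8*1871 + 262 = 15230, q_4 = 8*607 + 85 = 4941.
  i=5: a_5=7, p_5 = 7*15230 + 1871 = 108481, q_5 = 7*4941 + 607 = 35194.

3/1, 37/12, 262/85, 1871/607, 15230/4941, 108481/35194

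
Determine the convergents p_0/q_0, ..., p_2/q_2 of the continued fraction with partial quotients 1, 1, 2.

Using the convergent recurrence p_i = a_i*p_{i-1} + p_{i-2}, q_i = a_i*q_{i-1} + q_{i-2} with p_{-2}=0, p_{-1}=1, q_{-2}=1, q_{-1}=0:
  i=0: a_0=1, p_0 = 1*1 + 0 = 1, q_0 = 1*0 + 1 = 1.
  i=1: a_1=1, p_1 = 1*1 + 1 = 2, q_1 = 1*1 + 0 = 1.
  i=2: a_2=2, p_2 = 2*2 + 1 = 5, q_2 = 2*1 + 1 = 3.

1/1, 2/1, 5/3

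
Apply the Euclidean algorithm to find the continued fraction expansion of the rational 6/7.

[0; 1, 6]

Run the Euclidean algorithm on 6 and 7; the successive quotients are the partial quotients a_0, a_1, ... (each step inverts the fractional part left over by the previous one):
  6 = 0*7 + 6, so a_0 = 0.
  7 = 1*6 + 1, so a_1 = 1.
  6 = 6*1 + 0, so a_2 = 6.
The remainder reaches 0 after 3 divisions, so the expansion has 3 partial quotients, read off in order.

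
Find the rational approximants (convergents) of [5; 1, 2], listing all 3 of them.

Using the convergent recurrence p_i = a_i*p_{i-1} + p_{i-2}, q_i = a_i*q_{i-1} + q_{i-2} with p_{-2}=0, p_{-1}=1, q_{-2}=1, q_{-1}=0:
  i=0: a_0=5, p_0 = 5*1 + 0 = 5, q_0 = 5*0 + 1 = 1.
  i=1: a_1=1, p_1 = 1*5 + 1 = 6, q_1 = 1*1 + 0 = 1.
  i=2: a_2=2, p_2 = 2*6 + 5 = 17, q_2 = 2*1 + 1 = 3.

5/1, 6/1, 17/3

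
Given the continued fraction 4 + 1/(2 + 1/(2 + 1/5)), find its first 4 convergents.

4/1, 9/2, 22/5, 119/27

Using the convergent recurrence p_i = a_i*p_{i-1} + p_{i-2}, q_i = a_i*q_{i-1} + q_{i-2} with p_{-2}=0, p_{-1}=1, q_{-2}=1, q_{-1}=0:
  i=0: a_0=4, p_0 = 4*1 + 0 = 4, q_0 = 4*0 + 1 = 1.
  i=1: a_1=2, p_1 = 2*4 + 1 = 9, q_1 = 2*1 + 0 = 2.
  i=2: a_2=2, p_2 = 2*9 + 4 = 22, q_2 = 2*2 + 1 = 5.
  i=3: a_3=5, p_3 = 5*22 + 9 = 119, q_3 = 5*5 + 2 = 27.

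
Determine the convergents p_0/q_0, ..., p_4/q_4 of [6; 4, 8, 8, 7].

6/1, 25/4, 206/33, 1673/268, 11917/1909

Using the convergent recurrence p_i = a_i*p_{i-1} + p_{i-2}, q_i = a_i*q_{i-1} + q_{i-2} with p_{-2}=0, p_{-1}=1, q_{-2}=1, q_{-1}=0:
  i=0: a_0=6, p_0 = 6*1 + 0 = 6, q_0 = 6*0 + 1 = 1.
  i=1: a_1=4, p_1 = 4*6 + 1 = 25, q_1 = 4*1 + 0 = 4.
  i=2: a_2=8, p_2 = 8*25 + 6 = 206, q_2 = 8*4 + 1 = 33.
  i=3: a_3=8, p_3 = 8*206 + 25 = 1673, q_3 = 8*33 + 4 = 268.
  i=4: a_4=7, p_4 = 7*1673 + 206 = 11917, q_4 = 7*268 + 33 = 1909.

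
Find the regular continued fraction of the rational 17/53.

[0; 3, 8, 2]

Run the Euclidean algorithm on 17 and 53; the successive quotients are the partial quotients a_0, a_1, ... (each step inverts the fractional part left over by the previous one):
  17 = 0*53 + 17, so a_0 = 0.
  53 = 3*17 + 2, so a_1 = 3.
  17 = 8*2 + 1, so a_2 = 8.
  2 = 2*1 + 0, so a_3 = 2.
The remainder reaches 0 after 4 divisions, so the expansion has 4 partial quotients, read off in order.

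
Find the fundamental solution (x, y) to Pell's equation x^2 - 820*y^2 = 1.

(x, y) = (39689, 1386)

First expand sqrt(820) as a continued fraction. With x_i = (sqrt(820) + m_i)/d_i and (m_0, d_0) = (0, 1): a_0 = floor(sqrt(820)) = 28, since 28^2 = 784 <= 820 < 841 = 29^2.
Iterate m_{i+1} = d_i*a_i - m_i, d_{i+1} = (820 - m_{i+1}^2)/d_i, a_{i+1} = floor((a_0 + m_{i+1})/d_{i+1}):
  m_1 = 1*28 - 0 = 28, d_1 = (820 - 28^2)/1 = 36/1 = 36, a_1 = floor((28 + 28)/36) = 1.
  m_2 = 36*1 - 28 = 8, d_2 = (820 - 8^2)/36 = 756/36 = 21, a_2 = floor((28 + 8)/21) = 1.
  m_3 = 21*1 - 8 = 13, d_3 = (820 - 13^2)/21 = 651/21 = 31, a_3 = floor((28 + 13)/31) = 1.
  m_4 = 31*1 - 13 = 18, d_4 = (820 - 18^2)/31 = 496/31 = 16, a_4 = floor((28 + 18)/16) = 2.
  m_5 = 16*2 - 18 = 14, d_5 = (820 - 14^2)/16 = 624/16 = 39, a_5 = floor((28 + 14)/39) = 1.
  m_6 = 39*1 - 14 = 25, d_6 = (820 - 25^2)/39 = 195/39 = 5, a_6 = floor((28 + 25)/5) = 10.
  m_7 = 5*10 - 25 = 25, d_7 = (820 - 25^2)/5 = 195/5 = 39, a_7 = floor((28 + 25)/39) = 1.
  m_8 = 39*1 - 25 = 14, d_8 = (820 - 14^2)/39 = 624/39 = 16, a_8 = floor((28 + 14)/16) = 2.
  m_9 = 16*2 - 14 = 18, d_9 = (820 - 18^2)/16 = 496/16 = 31, a_9 = floor((28 + 18)/31) = 1.
  m_10 = 31*1 - 18 = 13, d_10 = (820 - 13^2)/31 = 651/31 = 21, a_10 = floor((28 + 13)/21) = 1.
  m_11 = 21*1 - 13 = 8, d_11 = (820 - 8^2)/21 = 756/21 = 36, a_11 = floor((28 + 8)/36) = 1.
  m_12 = 36*1 - 8 = 28, d_12 = (820 - 28^2)/36 = 36/36 = 1, a_12 = floor((28 + 28)/1) = 56.
  m_13 = 1*56 - 28 = 28, d_13 = (820 - 28^2)/1 = 36/1 = 36: (m_13, d_13) = (m_1, d_1) = (28, 36), so from here the quotients repeat a_1, ..., a_12; the period length is 12.
So sqrt(820) = [28; (1, 1, 1, 2, 1, 10, 1, 2, 1, 1, 1, 56)] with period length k = 12.
k is even, so the fundamental solution of x^2 - 820y^2 = 1 is (p_{k-1}, q_{k-1}) = (p_11, q_11); compute convergents through index 11.
Convergents (p_i = a_i*p_{i-1} + p_{i-2}, q_i = a_i*q_{i-1} + q_{i-2} with p_{-2}=0, p_{-1}=1, q_{-2}=1, q_{-1}=0):
  i=0: a_0=28, p_0 = 28*1 + 0 = 28, q_0 = 28*0 + 1 = 1.
  i=1: a_1=1, p_1 = 1*28 + 1 = 29, q_1 = 1*1 + 0 = 1.
  i=2: a_2=1, p_2 = 1*29 + 28 = 57, q_2 = 1*1 + 1 = 2.
  i=3: a_3=1, p_3 = 1*57 + 29 = 86, q_3 = 1*2 + 1 = 3.
  i=4: a_4=2, p_4 = 2*86 + 57 = 229, q_4 = 2*3 + 2 = 8.
  i=5: a_5=1, p_5 = 1*229 + 86 = 315, q_5 = 1*8 + 3 = 11.
  i=6: a_6=10, p_6 = 10*315 + 229 = 3379, q_6 = 10*11 + 8 = 118.
  i=7: a_7=1, p_7 = 1*3379 + 315 = 3694, q_7 = 1*118 + 11 = 129.
  i=8: a_8=2, p_8 = 2*3694 + 3379 = 10767, q_8 = 2*129 + 118 = 376.
  i=9: a_9=1, p_9 = 1*10767 + 3694 = 14461, q_9 = 1*376 + 129 = 505.
  i=10: a_10=1, p_10 = 1*14461 + 10767 = 25228, q_10 = 1*505 + 376 = 881.
  i=11: a_11=1, p_11 = 1*25228 + 14461 = 39689, q_11 = 1*881 + 505 = 1386.
Check: 39689^2 - 820*1386^2 = 1575216721 - 1575216720 = 1, so (x, y) = (39689, 1386) solves the equation, and by the theorem it is the least positive solution.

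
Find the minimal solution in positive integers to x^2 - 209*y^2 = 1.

(x, y) = (46551, 3220)

First expand sqrt(209) as a continued fraction. With x_i = (sqrt(209) + m_i)/d_i and (m_0, d_0) = (0, 1): a_0 = floor(sqrt(209)) = 14, since 14^2 = 196 <= 209 < 225 = 15^2.
Iterate m_{i+1} = d_i*a_i - m_i, d_{i+1} = (209 - m_{i+1}^2)/d_i, a_{i+1} = floor((a_0 + m_{i+1})/d_{i+1}):
  m_1 = 1*14 - 0 = 14, d_1 = (209 - 14^2)/1 = 13/1 = 13, a_1 = floor((14 + 14)/13) = 2.
  m_2 = 13*2 - 14 = 12, d_2 = (209 - 12^2)/13 = 65/13 = 5, a_2 = floor((14 + 12)/5) = 5.
  m_3 = 5*5 - 12 = 13, d_3 = (209 - 13^2)/5 = 40/5 = 8, a_3 = floor((14 + 13)/8) = 3.
  m_4 = 8*3 - 13 = 11, d_4 = (209 - 11^2)/8 = 88/8 = 11, a_4 = floor((14 + 11)/11) = 2.
  m_5 = 11*2 - 11 = 11, d_5 = (209 - 11^2)/11 = 88/11 = 8, a_5 = floor((14 + 11)/8) = 3.
  m_6 = 8*3 - 11 = 13, d_6 = (209 - 13^2)/8 = 40/8 = 5, a_6 = floor((14 + 13)/5) = 5.
  m_7 = 5*5 - 13 = 12, d_7 = (209 - 12^2)/5 = 65/5 = 13, a_7 = floor((14 + 12)/13) = 2.
  m_8 = 13*2 - 12 = 14, d_8 = (209 - 14^2)/13 = 13/13 = 1, a_8 = floor((14 + 14)/1) = 28.
  m_9 = 1*28 - 14 = 14, d_9 = (209 - 14^2)/1 = 13/1 = 13: (m_9, d_9) = (m_1, d_1) = (14, 13), so from here the quotients repeat a_1, ..., a_8; the period length is 8.
So sqrt(209) = [14; (2, 5, 3, 2, 3, 5, 2, 28)] with period length k = 8.
k is even, so the fundamental solution of x^2 - 209y^2 = 1 is (p_{k-1}, q_{k-1}) = (p_7, q_7); compute convergents through index 7.
Convergents (p_i = a_i*p_{i-1} + p_{i-2}, q_i = a_i*q_{i-1} + q_{i-2} with p_{-2}=0, p_{-1}=1, q_{-2}=1, q_{-1}=0):
  i=0: a_0=14, p_0 = 14*1 + 0 = 14, q_0 = 14*0 + 1 = 1.
  i=1: a_1=2, p_1 = 2*14 + 1 = 29, q_1 = 2*1 + 0 = 2.
  i=2: a_2=5, p_2 = 5*29 + 14 = 159, q_2 = 5*2 + 1 = 11.
  i=3: a_3=3, p_3 = 3*159 + 29 = 506, q_3 = 3*11 + 2 = 35.
  i=4: a_4=2, p_4 = 2*506 + 159 = 1171, q_4 = 2*35 + 11 = 81.
  i=5: a_5=3, p_5 = 3*1171 + 506 = 4019, q_5 = 3*81 + 35 = 278.
  i=6: a_6=5, p_6 = 5*4019 + 1171 = 21266, q_6 = 5*278 + 81 = 1471.
  i=7: a_7=2, p_7 = 2*21266 + 4019 = 46551, q_7 = 2*1471 + 278 = 3220.
Check: 46551^2 - 209*3220^2 = 2166995601 - 2166995600 = 1, so (x, y) = (46551, 3220) solves the equation, and by the theorem it is the least positive solution.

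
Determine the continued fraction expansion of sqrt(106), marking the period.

[10; (3, 2, 1, 1, 1, 1, 2, 3, 20)]

Write x_i = (sqrt(106) + m_i)/d_i with (m_0, d_0) = (0, 1). a_0 = floor(sqrt(106)) = 10, since 10^2 = 100 <= 106 < 121 = 11^2.
Iterate m_{i+1} = d_i*a_i - m_i, d_{i+1} = (106 - m_{i+1}^2)/d_i, a_{i+1} = floor((a_0 + m_{i+1})/d_{i+1}):
  m_1 = 1*10 - 0 = 10, d_1 = (106 - 10^2)/1 = 6/1 = 6, a_1 = floor((10 + 10)/6) = 3.
  m_2 = 6*3 - 10 = 8, d_2 = (106 - 8^2)/6 = 42/6 = 7, a_2 = floor((10 + 8)/7) = 2.
  m_3 = 7*2 - 8 = 6, d_3 = (106 - 6^2)/7 = 70/7 = 10, a_3 = floor((10 + 6)/10) = 1.
  m_4 = 10*1 - 6 = 4, d_4 = (106 - 4^2)/10 = 90/10 = 9, a_4 = floor((10 + 4)/9) = 1.
  m_5 = 9*1 - 4 = 5, d_5 = (106 - 5^2)/9 = 81/9 = 9, a_5 = floor((10 + 5)/9) = 1.
  m_6 = 9*1 - 5 = 4, d_6 = (106 - 4^2)/9 = 90/9 = 10, a_6 = floor((10 + 4)/10) = 1.
  m_7 = 10*1 - 4 = 6, d_7 = (106 - 6^2)/10 = 70/10 = 7, a_7 = floor((10 + 6)/7) = 2.
  m_8 = 7*2 - 6 = 8, d_8 = (106 - 8^2)/7 = 42/7 = 6, a_8 = floor((10 + 8)/6) = 3.
  m_9 = 6*3 - 8 = 10, d_9 = (106 - 10^2)/6 = 6/6 = 1, a_9 = floor((10 + 10)/1) = 20.
  m_10 = 1*20 - 10 = 10, d_10 = (106 - 10^2)/1 = 6/1 = 6: (m_10, d_10) = (m_1, d_1) = (10, 6), so from here the quotients repeat a_1, ..., a_9; the period length is 9.
Hence the expansion of sqrt(106) is a_0 = 10 followed by the repeating block 3, 2, 1, 1, 1, 1, 2, 3, 20 (period 9).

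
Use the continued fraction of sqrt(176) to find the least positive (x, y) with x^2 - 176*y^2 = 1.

(x, y) = (199, 15)

First expand sqrt(176) as a continued fraction. With x_i = (sqrt(176) + m_i)/d_i and (m_0, d_0) = (0, 1): a_0 = floor(sqrt(176)) = 13, since 13^2 = 169 <= 176 < 196 = 14^2.
Iterate m_{i+1} = d_i*a_i - m_i, d_{i+1} = (176 - m_{i+1}^2)/d_i, a_{i+1} = floor((a_0 + m_{i+1})/d_{i+1}):
  m_1 = 1*13 - 0 = 13, d_1 = (176 - 13^2)/1 = 7/1 = 7, a_1 = floor((13 + 13)/7) = 3.
  m_2 = 7*3 - 13 = 8, d_2 = (176 - 8^2)/7 = 112/7 = 16, a_2 = floor((13 + 8)/16) = 1.
  m_3 = 16*1 - 8 = 8, d_3 = (176 - 8^2)/16 = 112/16 = 7, a_3 = floor((13 + 8)/7) = 3.
  m_4 = 7*3 - 8 = 13, d_4 = (176 - 13^2)/7 = 7/7 = 1, a_4 = floor((13 + 13)/1) = 26.
  m_5 = 1*26 - 13 = 13, d_5 = (176 - 13^2)/1 = 7/1 = 7: (m_5, d_5) = (m_1, d_1) = (13, 7), so from here the quotients repeat a_1, ..., a_4; the period length is 4.
So sqrt(176) = [13; (3, 1, 3, 26)] with period length k = 4.
k is even, so the fundamental solution of x^2 - 176y^2 = 1 is (p_{k-1}, q_{k-1}) = (p_3, q_3); compute convergents through index 3.
Convergents (p_i = a_i*p_{i-1} + p_{i-2}, q_i = a_i*q_{i-1} + q_{i-2} with p_{-2}=0, p_{-1}=1, q_{-2}=1, q_{-1}=0):
  i=0: a_0=13, p_0 = 13*1 + 0 = 13, q_0 = 13*0 + 1 = 1.
  i=1: a_1=3, p_1 = 3*13 + 1 = 40, q_1 = 3*1 + 0 = 3.
  i=2: a_2=1, p_2 = 1*40 + 13 = 53, q_2 = 1*3 + 1 = 4.
  i=3: a_3=3, p_3 = 3*53 + 40 = 199, q_3 = 3*4 + 3 = 15.
Check: 199^2 - 176*15^2 = 39601 - 39600 = 1, so (x, y) = (199, 15) solves the equation, and by the theorem it is the least positive solution.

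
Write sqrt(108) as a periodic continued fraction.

Write x_i = (sqrt(108) + m_i)/d_i with (m_0, d_0) = (0, 1). a_0 = floor(sqrt(108)) = 10, since 10^2 = 100 <= 108 < 121 = 11^2.
Iterate m_{i+1} = d_i*a_i - m_i, d_{i+1} = (108 - m_{i+1}^2)/d_i, a_{i+1} = floor((a_0 + m_{i+1})/d_{i+1}):
  m_1 = 1*10 - 0 = 10, d_1 = (108 - 10^2)/1 = 8/1 = 8, a_1 = floor((10 + 10)/8) = 2.
  m_2 = 8*2 - 10 = 6, d_2 = (108 - 6^2)/8 = 72/8 = 9, a_2 = floor((10 + 6)/9) = 1.
  m_3 = 9*1 - 6 = 3, d_3 = (108 - 3^2)/9 = 99/9 = 11, a_3 = floor((10 + 3)/11) = 1.
  m_4 = 11*1 - 3 = 8, d_4 = (108 - 8^2)/11 = 44/11 = 4, a_4 = floor((10 + 8)/4) = 4.
  m_5 = 4*4 - 8 = 8, d_5 = (108 - 8^2)/4 = 44/4 = 11, a_5 = floor((10 + 8)/11) = 1.
  m_6 = 11*1 - 8 = 3, d_6 = (108 - 3^2)/11 = 99/11 = 9, a_6 = floor((10 + 3)/9) = 1.
  m_7 = 9*1 - 3 = 6, d_7 = (108 - 6^2)/9 = 72/9 = 8, a_7 = floor((10 + 6)/8) = 2.
  m_8 = 8*2 - 6 = 10, d_8 = (108 - 10^2)/8 = 8/8 = 1, a_8 = floor((10 + 10)/1) = 20.
  m_9 = 1*20 - 10 = 10, d_9 = (108 - 10^2)/1 = 8/1 = 8: (m_9, d_9) = (m_1, d_1) = (10, 8), so from here the quotients repeat a_1, ..., a_8; the period length is 8.
Hence the expansion of sqrt(108) is a_0 = 10 followed by the repeating block 2, 1, 1, 4, 1, 1, 2, 20 (period 8).

[10; (2, 1, 1, 4, 1, 1, 2, 20)]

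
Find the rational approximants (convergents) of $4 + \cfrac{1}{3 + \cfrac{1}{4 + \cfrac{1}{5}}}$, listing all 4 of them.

Using the convergent recurrence p_i = a_i*p_{i-1} + p_{i-2}, q_i = a_i*q_{i-1} + q_{i-2} with p_{-2}=0, p_{-1}=1, q_{-2}=1, q_{-1}=0:
  i=0: a_0=4, p_0 = 4*1 + 0 = 4, q_0 = 4*0 + 1 = 1.
  i=1: a_1=3, p_1 = 3*4 + 1 = 13, q_1 = 3*1 + 0 = 3.
  i=2: a_2=4, p_2 = 4*13 + 4 = 56, q_2 = 4*3 + 1 = 13.
  i=3: a_3=5, p_3 = 5*56 + 13 = 293, q_3 = 5*13 + 3 = 68.

4/1, 13/3, 56/13, 293/68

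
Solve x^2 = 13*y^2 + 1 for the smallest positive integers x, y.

(x, y) = (649, 180)

First expand sqrt(13) as a continued fraction. With x_i = (sqrt(13) + m_i)/d_i and (m_0, d_0) = (0, 1): a_0 = floor(sqrt(13)) = 3, since 3^2 = 9 <= 13 < 16 = 4^2.
Iterate m_{i+1} = d_i*a_i - m_i, d_{i+1} = (13 - m_{i+1}^2)/d_i, a_{i+1} = floor((a_0 + m_{i+1})/d_{i+1}):
  m_1 = 1*3 - 0 = 3, d_1 = (13 - 3^2)/1 = 4/1 = 4, a_1 = floor((3 + 3)/4) = 1.
  m_2 = 4*1 - 3 = 1, d_2 = (13 - 1^2)/4 = 12/4 = 3, a_2 = floor((3 + 1)/3) = 1.
  m_3 = 3*1 - 1 = 2, d_3 = (13 - 2^2)/3 = 9/3 = 3, a_3 = floor((3 + 2)/3) = 1.
  m_4 = 3*1 - 2 = 1, d_4 = (13 - 1^2)/3 = 12/3 = 4, a_4 = floor((3 + 1)/4) = 1.
  m_5 = 4*1 - 1 = 3, d_5 = (13 - 3^2)/4 = 4/4 = 1, a_5 = floor((3 + 3)/1) = 6.
  m_6 = 1*6 - 3 = 3, d_6 = (13 - 3^2)/1 = 4/1 = 4: (m_6, d_6) = (m_1, d_1) = (3, 4), so from here the quotients repeat a_1, ..., a_5; the period length is 5.
So sqrt(13) = [3; (1, 1, 1, 1, 6)] with period length k = 5.
k is odd, so (p_{k-1}, q_{k-1}) only solves x^2 - 13y^2 = -1 and the fundamental solution of x^2 - 13y^2 = 1 is (p_{2k-1}, q_{2k-1}) = (p_9, q_9); compute convergents through index 9, running through the period twice.
Convergents (p_i = a_i*p_{i-1} + p_{i-2}, q_i = a_i*q_{i-1} + q_{i-2} with p_{-2}=0, p_{-1}=1, q_{-2}=1, q_{-1}=0):
  i=0: a_0=3, p_0 = 3*1 + 0 = 3, q_0 = 3*0 + 1 = 1.
  i=1: a_1=1, p_1 = 1*3 + 1 = 4, q_1 = 1*1 + 0 = 1.
  i=2: a_2=1, p_2 = 1*4 + 3 = 7, q_2 = 1*1 + 1 = 2.
  i=3: a_3=1, p_3 = 1*7 + 4 = 11, q_3 = 1*2 + 1 = 3.
  i=4: a_4=1, p_4 = 1*11 + 7 = 18, q_4 = 1*3 + 2 = 5.
  i=5: a_5=6, p_5 = 6*18 + 11 = 119, q_5 = 6*5 + 3 = 33.
  i=6: a_6=1, p_6 = 1*119 + 18 = 137, q_6 = 1*33 + 5 = 38.
  i=7: a_7=1, p_7 = 1*137 + 119 = 256, q_7 = 1*38 + 33 = 71.
  i=8: a_8=1, p_8 = 1*256 + 137 = 393, q_8 = 1*71 + 38 = 109.
  i=9: a_9=1, p_9 = 1*393 + 256 = 649, q_9 = 1*109 + 71 = 180.
Indeed p_4^2 - 13*q_4^2 = 324 - 325 = -1, not +1.
Check: 649^2 - 13*180^2 = 421201 - 421200 = 1, so (x, y) = (649, 180) solves the equation, and by the theorem it is the least positive solution.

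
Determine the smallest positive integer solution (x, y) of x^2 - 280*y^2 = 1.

(x, y) = (251, 15)

First expand sqrt(280) as a continued fraction. With x_i = (sqrt(280) + m_i)/d_i and (m_0, d_0) = (0, 1): a_0 = floor(sqrt(280)) = 16, since 16^2 = 256 <= 280 < 289 = 17^2.
Iterate m_{i+1} = d_i*a_i - m_i, d_{i+1} = (280 - m_{i+1}^2)/d_i, a_{i+1} = floor((a_0 + m_{i+1})/d_{i+1}):
  m_1 = 1*16 - 0 = 16, d_1 = (280 - 16^2)/1 = 24/1 = 24, a_1 = floor((16 + 16)/24) = 1.
  m_2 = 24*1 - 16 = 8, d_2 = (280 - 8^2)/24 = 216/24 = 9, a_2 = floor((16 + 8)/9) = 2.
  m_3 = 9*2 - 8 = 10, d_3 = (280 - 10^2)/9 = 180/9 = 20, a_3 = floor((16 + 10)/20) = 1.
  m_4 = 20*1 - 10 = 10, d_4 = (280 - 10^2)/20 = 180/20 = 9, a_4 = floor((16 + 10)/9) = 2.
  m_5 = 9*2 - 10 = 8, d_5 = (280 - 8^2)/9 = 216/9 = 24, a_5 = floor((16 + 8)/24) = 1.
  m_6 = 24*1 - 8 = 16, d_6 = (280 - 16^2)/24 = 24/24 = 1, a_6 = floor((16 + 16)/1) = 32.
  m_7 = 1*32 - 16 = 16, d_7 = (280 - 16^2)/1 = 24/1 = 24: (m_7, d_7) = (m_1, d_1) = (16, 24), so from here the quotients repeat a_1, ..., a_6; the period length is 6.
So sqrt(280) = [16; (1, 2, 1, 2, 1, 32)] with period length k = 6.
k is even, so the fundamental solution of x^2 - 280y^2 = 1 is (p_{k-1}, q_{k-1}) = (p_5, q_5); compute convergents through index 5.
Convergents (p_i = a_i*p_{i-1} + p_{i-2}, q_i = a_i*q_{i-1} + q_{i-2} with p_{-2}=0, p_{-1}=1, q_{-2}=1, q_{-1}=0):
  i=0: a_0=16, p_0 = 16*1 + 0 = 16, q_0 = 16*0 + 1 = 1.
  i=1: a_1=1, p_1 = 1*16 + 1 = 17, q_1 = 1*1 + 0 = 1.
  i=2: a_2=2, p_2 = 2*17 + 16 = 50, q_2 = 2*1 + 1 = 3.
  i=3: a_3=1, p_3 = 1*50 + 17 = 67, q_3 = 1*3 + 1 = 4.
  i=4: a_4=2, p_4 = 2*67 + 50 = 184, q_4 = 2*4 + 3 = 11.
  i=5: a_5=1, p_5 = 1*184 + 67 = 251, q_5 = 1*11 + 4 = 15.
Check: 251^2 - 280*15^2 = 63001 - 63000 = 1, so (x, y) = (251, 15) solves the equation, and by the theorem it is the least positive solution.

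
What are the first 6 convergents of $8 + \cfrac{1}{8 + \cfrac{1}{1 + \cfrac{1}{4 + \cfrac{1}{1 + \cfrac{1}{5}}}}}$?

8/1, 65/8, 73/9, 357/44, 430/53, 2507/309

Using the convergent recurrence p_i = a_i*p_{i-1} + p_{i-2}, q_i = a_i*q_{i-1} + q_{i-2} with p_{-2}=0, p_{-1}=1, q_{-2}=1, q_{-1}=0:
  i=0: a_0=8, p_0 = 8*1 + 0 = 8, q_0 = 8*0 + 1 = 1.
  i=1: a_1=8, p_1 = 8*8 + 1 = 65, q_1 = 8*1 + 0 = 8.
  i=2: a_2=1, p_2 = 1*65 + 8 = 73, q_2 = 1*8 + 1 = 9.
  i=3: a_3=4, p_3 = 4*73 + 65 = 357, q_3 = 4*9 + 8 = 44.
  i=4: a_4=1, p_4 = 1*357 + 73 = 430, q_4 = 1*44 + 9 = 53.
  i=5: a_5=5, p_5 = 5*430 + 357 = 2507, q_5 = 5*53 + 44 = 309.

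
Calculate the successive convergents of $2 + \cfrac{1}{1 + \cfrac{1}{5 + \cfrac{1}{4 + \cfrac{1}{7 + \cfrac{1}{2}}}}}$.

2/1, 3/1, 17/6, 71/25, 514/181, 1099/387

Using the convergent recurrence p_i = a_i*p_{i-1} + p_{i-2}, q_i = a_i*q_{i-1} + q_{i-2} with p_{-2}=0, p_{-1}=1, q_{-2}=1, q_{-1}=0:
  i=0: a_0=2, p_0 = 2*1 + 0 = 2, q_0 = 2*0 + 1 = 1.
  i=1: a_1=1, p_1 = 1*2 + 1 = 3, q_1 = 1*1 + 0 = 1.
  i=2: a_2=5, p_2 = 5*3 + 2 = 17, q_2 = 5*1 + 1 = 6.
  i=3: a_3=4, p_3 = 4*17 + 3 = 71, q_3 = 4*6 + 1 = 25.
  i=4: a_4=7, p_4 = 7*71 + 17 = 514, q_4 = 7*25 + 6 = 181.
  i=5: a_5=2, p_5 = 2*514 + 71 = 1099, q_5 = 2*181 + 25 = 387.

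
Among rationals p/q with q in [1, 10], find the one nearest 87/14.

56/9

Expand x = 87/14 as a continued fraction with the Euclidean algorithm:
  87 = 6*14 + 3, so a_0 = 6.
  14 = 4*3 + 2, so a_1 = 4.
  3 = 1*2 + 1, so a_2 = 1.
  2 = 2*1 + 0, so a_3 = 2.
so x = [6; 4, 1, 2].
Convergents (p_i = a_i*p_{i-1} + p_{i-2}, q_i = a_i*q_{i-1} + q_{i-2} with p_{-2}=0, p_{-1}=1, q_{-2}=1, q_{-1}=0), until the denominator exceeds 10:
  i=0: a_0=6, p_0 = 6*1 + 0 = 6, q_0 = 6*0 + 1 = 1.
  i=1: a_1=4, p_1 = 4*6 + 1 = 25, q_1 = 4*1 + 0 = 4.
  i=2: a_2=1, p_2 = 1*25 + 6 = 31, q_2 = 1*4 + 1 = 5.
  i=3: a_3=2, p_3 = 2*31 + 25 = 87, q_3 = 2*5 + 4 = 14.
q_3 = 14 > 10, so the last convergent with denominator <= 10 is p_2/q_2 = 31/5.
The closest fraction with denominator <= 10 is either p_2/q_2 or the intermediate fraction (k*p_2 + p_1)/(k*q_2 + q_1) with the largest k >= 1 whose denominator stays <= 10; these approach x as k grows, and every other convergent or intermediate fraction in range is farther away.
Largest k: floor((10 - q_1)/q_2) = floor((10 - 4)/5) = 1.
That gives (1*31 + 25)/(1*5 + 4) = 56/9.
Compare the errors: |x - 31/5| = |87*5 - 31*14|/(14*5) = 1/70, and |x - 56/9| = |87*9 - 56*14|/(14*9) = 1/126.
Cross-multiplying, 1*70 = 70 < 126 = 1*126, so 1/126 is smaller: the intermediate fraction 56/9 is closer to x than 31/5.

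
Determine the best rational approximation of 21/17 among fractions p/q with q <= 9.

11/9

Expand x = 21/17 as a continued fraction with the Euclidean algorithm:
  21 = 1*17 + 4, so a_0 = 1.
  17 = 4*4 + 1, so a_1 = 4.
  4 = 4*1 + 0, so a_2 = 4.
so x = [1; 4, 4].
Convergents (p_i = a_i*p_{i-1} + p_{i-2}, q_i = a_i*q_{i-1} + q_{i-2} with p_{-2}=0, p_{-1}=1, q_{-2}=1, q_{-1}=0), until the denominator exceeds 9:
  i=0: a_0=1, p_0 = 1*1 + 0 = 1, q_0 = 1*0 + 1 = 1.
  i=1: a_1=4, p_1 = 4*1 + 1 = 5, q_1 = 4*1 + 0 = 4.
  i=2: a_2=4, p_2 = 4*5 + 1 = 21, q_2 = 4*4 + 1 = 17.
q_2 = 17 > 9, so the last convergent with denominator <= 9 is p_1/q_1 = 5/4.
The closest fraction with denominator <= 9 is either p_1/q_1 or the intermediate fraction (k*p_1 + p_0)/(k*q_1 + q_0) with the largest k >= 1 whose denominator stays <= 9; these approach x as k grows, and every other convergent or intermediate fraction in range is farther away.
Largest k: floor((9 - q_0)/q_1) = floor((9 - 1)/4) = 2.
That gives (2*5 + 1)/(2*4 + 1) = 11/9.
Compare the errors: |x - 5/4| = |21*4 - 5*17|/(17*4) = 1/68, and |x - 11/9| = |21*9 - 11*17|/(17*9) = 2/153.
Cross-multiplying, 2*68 = 136 < 153 = 1*153, so 2/153 is smaller: the intermediate fraction 11/9 is closer to x than 5/4.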